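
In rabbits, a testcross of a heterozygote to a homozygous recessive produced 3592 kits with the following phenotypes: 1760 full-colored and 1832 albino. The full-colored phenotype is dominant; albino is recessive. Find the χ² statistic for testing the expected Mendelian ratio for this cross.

A testcross of a heterozygote (Aa × aa) gives a 1:1 phenotypic ratio.
The 1:1 ratio has 2 parts, so with N = 3592 the expected counts are:
  full-colored: 3592 × 1/2 = 1796
  albino: 3592 × 1/2 = 1796
χ² = Σ (O − E)² / E
  full-colored: (1760 − 1796)² / 1796 = 0.7216
  albino: (1832 − 1796)² / 1796 = 0.7216
χ² = 0.7216 + 0.7216 = 1.4432 ≈ 1.443

1.443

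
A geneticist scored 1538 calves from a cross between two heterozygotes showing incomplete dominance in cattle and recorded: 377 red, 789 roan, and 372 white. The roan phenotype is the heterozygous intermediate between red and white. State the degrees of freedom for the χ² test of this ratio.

With incomplete dominance, a heterozygote × heterozygote cross gives a 1:2:1 phenotypic ratio.
A goodness-of-fit test with 3 phenotype classes has df = 3 − 1 = 2.

2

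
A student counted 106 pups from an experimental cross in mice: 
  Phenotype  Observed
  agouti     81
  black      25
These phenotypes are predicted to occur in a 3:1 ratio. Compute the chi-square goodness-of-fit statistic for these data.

0.113

The 3:1 ratio has 4 parts, so with N = 106 the expected counts are:
  agouti: 106 × 3/4 = 79.5
  black: 106 × 1/4 = 26.5
χ² = Σ (O − E)² / E
  agouti: (81 − 79.5)² / 79.5 = 0.0283
  black: (25 − 26.5)² / 26.5 = 0.0849
χ² = 0.0283 + 0.0849 = 0.1132 ≈ 0.113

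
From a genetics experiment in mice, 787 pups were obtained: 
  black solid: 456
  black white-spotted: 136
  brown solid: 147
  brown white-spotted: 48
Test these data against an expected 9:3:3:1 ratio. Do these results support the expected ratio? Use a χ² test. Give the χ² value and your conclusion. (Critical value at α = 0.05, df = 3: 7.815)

Total ratio parts = 16. Expected numbers out of 787:
  black solid: 787 × 9/16 = 442.6875
  black white-spotted: 787 × 3/16 = 147.5625
  brown solid: 787 × 3/16 = 147.5625
  brown white-spotted: 787 × 1/16 = 49.1875
χ² = Σ (O − E)² / E
  black solid: (456 − 442.6875)² / 442.6875 = 0.4003
  black white-spotted: (136 − 147.5625)² / 147.5625 = 0.9060
  brown solid: (147 − 147.5625)² / 147.5625 = 0.0021
  brown white-spotted: (48 − 49.1875)² / 49.1875 = 0.0287
χ² = 0.4003 + 0.9060 + 0.0021 + 0.0287 = 1.3371 ≈ 1.337
Degrees of freedom = 4 − 1 = 3; critical value at α = 0.05 is 7.815.
Since 1.337 < 7.815, we fail to reject the null hypothesis — the data are consistent with the 9:3:3:1 ratio.

1.337; consistent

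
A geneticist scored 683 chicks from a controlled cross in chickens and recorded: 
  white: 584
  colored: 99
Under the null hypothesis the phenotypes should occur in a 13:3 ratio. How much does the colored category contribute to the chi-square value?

6.595

Expected counts for N = 683 under a 13:3 ratio (total parts = 16):
  white: 683 × 13/16 = 554.9375
  colored: 683 × 3/16 = 128.0625
Contribution of colored: (99 − 128.0625)² / 128.0625 = 6.5954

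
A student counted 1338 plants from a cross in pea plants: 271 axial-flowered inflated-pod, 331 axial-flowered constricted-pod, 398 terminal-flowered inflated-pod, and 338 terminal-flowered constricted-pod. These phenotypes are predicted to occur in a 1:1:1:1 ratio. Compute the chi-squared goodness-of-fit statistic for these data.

Under the 1:1:1:1 hypothesis (Σ ratio = 4, N = 1338):
  axial-flowered inflated-pod: 1338 × 1/4 = 334.5
  axial-flowered constricted-pod: 1338 × 1/4 = 334.5
  terminal-flowered inflated-pod: 1338 × 1/4 = 334.5
  terminal-flowered constricted-pod: 1338 × 1/4 = 334.5
χ² = Σ (O − E)² / E
  axial-flowered inflated-pod: (271 − 334.5)² / 334.5 = 12.0546
  axial-flowered constricted-pod: (331 − 334.5)² / 334.5 = 0.0366
  terminal-flowered inflated-pod: (398 − 334.5)² / 334.5 = 12.0546
  terminal-flowered constricted-pod: (338 − 334.5)² / 334.5 = 0.0366
χ² = 12.0546 + 0.0366 + 12.0546 + 0.0366 = 24.1824 ≈ 24.182

24.182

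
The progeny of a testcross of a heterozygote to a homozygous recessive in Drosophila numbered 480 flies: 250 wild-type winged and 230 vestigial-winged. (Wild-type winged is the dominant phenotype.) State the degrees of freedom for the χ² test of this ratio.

1

A testcross of a heterozygote (Aa × aa) gives a 1:1 phenotypic ratio.
A goodness-of-fit test with 2 phenotype classes has df = 2 − 1 = 1.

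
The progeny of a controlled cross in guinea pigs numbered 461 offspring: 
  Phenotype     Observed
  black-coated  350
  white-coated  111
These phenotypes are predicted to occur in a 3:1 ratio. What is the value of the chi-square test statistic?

0.209

Total ratio parts = 4. Expected numbers out of 461:
  black-coated: 461 × 3/4 = 345.75
  white-coated: 461 × 1/4 = 115.25
χ² = Σ (O − E)² / E
  black-coated: (350 − 345.75)² / 345.75 = 0.0522
  white-coated: (111 − 115.25)² / 115.25 = 0.1567
χ² = 0.0522 + 0.1567 = 0.2089 ≈ 0.209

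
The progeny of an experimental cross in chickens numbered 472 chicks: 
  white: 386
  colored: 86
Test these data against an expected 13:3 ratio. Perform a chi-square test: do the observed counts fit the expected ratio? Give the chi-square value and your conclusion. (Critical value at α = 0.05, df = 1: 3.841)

0.087; consistent

Total ratio parts = 16. Expected numbers out of 472:
  white: 472 × 13/16 = 383.5
  colored: 472 × 3/16 = 88.5
χ² = Σ (O − E)² / E
  white: (386 − 383.5)² / 383.5 = 0.0163
  colored: (86 − 88.5)² / 88.5 = 0.0706
χ² = 0.0163 + 0.0706 = 0.0869 ≈ 0.087
Degrees of freedom = 2 − 1 = 1; critical value at α = 0.05 is 3.841.
Since 0.087 < 3.841, we fail to reject the null hypothesis — the data are consistent with the 13:3 ratio.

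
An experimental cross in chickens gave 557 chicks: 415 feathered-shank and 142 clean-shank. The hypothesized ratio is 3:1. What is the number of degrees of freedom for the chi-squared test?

1

A goodness-of-fit test with 2 phenotype classes has df = 2 − 1 = 1.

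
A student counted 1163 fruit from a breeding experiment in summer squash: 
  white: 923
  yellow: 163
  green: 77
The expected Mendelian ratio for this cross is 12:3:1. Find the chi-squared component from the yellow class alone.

13.904

Under the 12:3:1 hypothesis (Σ ratio = 16, N = 1163):
  white: 1163 × 12/16 = 872.25
  yellow: 1163 × 3/16 = 218.0625
  green: 1163 × 1/16 = 72.6875
Contribution of yellow: (163 − 218.0625)² / 218.0625 = 13.9037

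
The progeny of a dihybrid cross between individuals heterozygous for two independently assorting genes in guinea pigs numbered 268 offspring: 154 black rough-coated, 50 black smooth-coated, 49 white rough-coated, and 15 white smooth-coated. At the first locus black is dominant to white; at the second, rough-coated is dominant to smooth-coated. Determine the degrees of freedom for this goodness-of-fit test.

3

A dihybrid F₂ with independent assortment and complete dominance at both loci gives a 9:3:3:1 phenotypic ratio.
A goodness-of-fit test with 4 phenotype classes has df = 4 − 1 = 3.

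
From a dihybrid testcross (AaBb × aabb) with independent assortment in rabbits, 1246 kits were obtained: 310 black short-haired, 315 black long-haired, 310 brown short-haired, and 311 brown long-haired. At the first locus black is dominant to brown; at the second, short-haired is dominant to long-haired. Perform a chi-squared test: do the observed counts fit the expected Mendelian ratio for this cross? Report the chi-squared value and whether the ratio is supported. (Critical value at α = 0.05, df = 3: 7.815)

0.055; consistent

A dihybrid testcross with independent assortment gives a 1:1:1:1 ratio.
Total ratio parts = 4. Expected numbers out of 1246:
  black short-haired: 1246 × 1/4 = 311.5
  black long-haired: 1246 × 1/4 = 311.5
  brown short-haired: 1246 × 1/4 = 311.5
  brown long-haired: 1246 × 1/4 = 311.5
χ² = Σ (O − E)² / E
  black short-haired: (310 − 311.5)² / 311.5 = 0.0072
  black long-haired: (315 − 311.5)² / 311.5 = 0.0393
  brown short-haired: (310 − 311.5)² / 311.5 = 0.0072
  brown long-haired: (311 − 311.5)² / 311.5 = 0.0008
χ² = 0.0072 + 0.0393 + 0.0072 + 0.0008 = 0.0545 ≈ 0.055
Degrees of freedom = 4 − 1 = 3; critical value at α = 0.05 is 7.815.
Since 0.055 < 7.815, we fail to reject the null hypothesis — the data are consistent with the 1:1:1:1 ratio.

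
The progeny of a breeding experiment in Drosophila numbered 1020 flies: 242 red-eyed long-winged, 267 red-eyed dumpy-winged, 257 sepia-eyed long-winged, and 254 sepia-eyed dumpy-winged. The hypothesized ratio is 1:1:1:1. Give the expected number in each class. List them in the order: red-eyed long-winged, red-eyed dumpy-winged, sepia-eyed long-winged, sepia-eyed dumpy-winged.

255, 255, 255, 255

Total ratio parts = 4. Expected numbers out of 1020:
  red-eyed long-winged: 1020 × 1/4 = 255
  red-eyed dumpy-winged: 1020 × 1/4 = 255
  sepia-eyed long-winged: 1020 × 1/4 = 255
  sepia-eyed dumpy-winged: 1020 × 1/4 = 255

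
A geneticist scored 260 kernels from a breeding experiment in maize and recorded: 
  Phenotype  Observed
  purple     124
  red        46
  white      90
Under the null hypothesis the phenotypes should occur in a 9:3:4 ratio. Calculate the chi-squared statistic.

Expected counts for N = 260 under a 9:3:4 ratio (total parts = 16):
  purple: 260 × 9/16 = 146.25
  red: 260 × 3/16 = 48.75
  white: 260 × 4/16 = 65
χ² = Σ (O − E)² / E
  purple: (124 − 146.25)² / 146.25 = 3.3850
  red: (46 − 48.75)² / 48.75 = 0.1551
  white: (90 − 65)² / 65 = 9.6154
χ² = 3.3850 + 0.1551 + 9.6154 = 13.1555 ≈ 13.156

13.156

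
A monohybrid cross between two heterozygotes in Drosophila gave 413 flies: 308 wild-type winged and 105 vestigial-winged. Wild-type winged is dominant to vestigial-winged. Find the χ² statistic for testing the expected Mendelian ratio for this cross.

For a monohybrid cross between heterozygotes with complete dominance, the expected phenotypic ratio is 3:1.
Total ratio parts = 4. Expected numbers out of 413:
  wild-type winged: 413 × 3/4 = 309.75
  vestigial-winged: 413 × 1/4 = 103.25
χ² = Σ (O − E)² / E
  wild-type winged: (308 − 309.75)² / 309.75 = 0.0099
  vestigial-winged: (105 − 103.25)² / 103.25 = 0.0297
χ² = 0.0099 + 0.0297 = 0.0396 ≈ 0.040

0.040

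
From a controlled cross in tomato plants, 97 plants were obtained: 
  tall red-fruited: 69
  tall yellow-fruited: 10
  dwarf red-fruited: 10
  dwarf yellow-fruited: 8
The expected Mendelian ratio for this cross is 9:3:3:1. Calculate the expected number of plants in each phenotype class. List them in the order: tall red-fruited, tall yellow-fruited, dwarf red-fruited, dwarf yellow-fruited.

54.5625, 18.1875, 18.1875, 6.0625

Expected counts for N = 97 under a 9:3:3:1 ratio (total parts = 16):
  tall red-fruited: 97 × 9/16 = 54.5625
  tall yellow-fruited: 97 × 3/16 = 18.1875
  dwarf red-fruited: 97 × 3/16 = 18.1875
  dwarf yellow-fruited: 97 × 1/16 = 6.0625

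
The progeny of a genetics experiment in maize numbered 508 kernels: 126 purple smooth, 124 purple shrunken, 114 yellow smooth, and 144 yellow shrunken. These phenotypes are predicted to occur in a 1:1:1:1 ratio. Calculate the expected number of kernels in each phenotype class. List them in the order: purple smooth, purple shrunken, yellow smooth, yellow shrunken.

Under the 1:1:1:1 hypothesis (Σ ratio = 4, N = 508):
  purple smooth: 508 × 1/4 = 127
  purple shrunken: 508 × 1/4 = 127
  yellow smooth: 508 × 1/4 = 127
  yellow shrunken: 508 × 1/4 = 127

127, 127, 127, 127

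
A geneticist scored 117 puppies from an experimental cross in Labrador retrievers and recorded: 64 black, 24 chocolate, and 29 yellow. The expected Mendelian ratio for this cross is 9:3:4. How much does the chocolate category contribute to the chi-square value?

0.194

Expected counts for N = 117 under a 9:3:4 ratio (total parts = 16):
  black: 117 × 9/16 = 65.8125
  chocolate: 117 × 3/16 = 21.9375
  yellow: 117 × 4/16 = 29.25
Contribution of chocolate: (24 − 21.9375)² / 21.9375 = 0.1939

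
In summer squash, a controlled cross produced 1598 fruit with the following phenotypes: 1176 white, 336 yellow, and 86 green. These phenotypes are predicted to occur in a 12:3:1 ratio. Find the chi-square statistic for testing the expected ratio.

6.766

The 12:3:1 ratio has 16 parts, so with N = 1598 the expected counts are:
  white: 1598 × 12/16 = 1198.5
  yellow: 1598 × 3/16 = 299.625
  green: 1598 × 1/16 = 99.875
χ² = Σ (O − E)² / E
  white: (1176 − 1198.5)² / 1198.5 = 0.4224
  yellow: (336 − 299.625)² / 299.625 = 4.4160
  green: (86 − 99.875)² / 99.875 = 1.9276
χ² = 0.4224 + 4.4160 + 1.9276 = 6.766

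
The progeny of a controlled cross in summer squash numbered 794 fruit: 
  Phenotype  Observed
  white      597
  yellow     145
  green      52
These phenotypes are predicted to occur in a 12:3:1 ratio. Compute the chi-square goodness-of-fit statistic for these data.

The 12:3:1 ratio has 16 parts, so with N = 794 the expected counts are:
  white: 794 × 12/16 = 595.5
  yellow: 794 × 3/16 = 148.875
  green: 794 × 1/16 = 49.625
χ² = Σ (O − E)² / E
  white: (597 − 595.5)² / 595.5 = 0.0038
  yellow: (145 − 148.875)² / 148.875 = 0.1009
  green: (52 − 49.625)² / 49.625 = 0.1137
χ² = 0.0038 + 0.1009 + 0.1137 = 0.2184 ≈ 0.218

0.218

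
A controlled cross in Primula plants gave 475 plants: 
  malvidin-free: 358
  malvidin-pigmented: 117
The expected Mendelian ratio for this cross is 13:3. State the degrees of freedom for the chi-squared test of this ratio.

A goodness-of-fit test with 2 phenotype classes has df = 2 − 1 = 1.

1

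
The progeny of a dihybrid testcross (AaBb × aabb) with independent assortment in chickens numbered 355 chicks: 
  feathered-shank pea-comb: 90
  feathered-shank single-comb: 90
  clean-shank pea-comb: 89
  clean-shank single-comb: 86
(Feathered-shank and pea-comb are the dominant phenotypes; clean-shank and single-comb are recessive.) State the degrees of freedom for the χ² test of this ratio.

3

A dihybrid testcross with independent assortment gives a 1:1:1:1 ratio.
A goodness-of-fit test with 4 phenotype classes has df = 4 − 1 = 3.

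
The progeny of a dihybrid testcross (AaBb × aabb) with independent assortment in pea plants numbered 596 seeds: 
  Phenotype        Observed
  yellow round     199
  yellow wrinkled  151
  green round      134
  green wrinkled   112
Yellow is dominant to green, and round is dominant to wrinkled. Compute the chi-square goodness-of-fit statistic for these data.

27.503

A dihybrid testcross with independent assortment gives a 1:1:1:1 ratio.
Total ratio parts = 4. Expected numbers out of 596:
  yellow round: 596 × 1/4 = 149
  yellow wrinkled: 596 × 1/4 = 149
  green round: 596 × 1/4 = 149
  green wrinkled: 596 × 1/4 = 149
χ² = Σ (O − E)² / E
  yellow round: (199 − 149)² / 149 = 16.7785
  yellow wrinkled: (151 − 149)² / 149 = 0.0268
  green round: (134 − 149)² / 149 = 1.5101
  green wrinkled: (112 − 149)² / 149 = 9.1879
χ² = 16.7785 + 0.0268 + 1.5101 + 9.1879 = 27.5033 ≈ 27.503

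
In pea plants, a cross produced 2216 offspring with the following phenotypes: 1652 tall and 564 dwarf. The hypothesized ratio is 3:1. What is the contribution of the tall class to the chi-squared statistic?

0.060

The 3:1 ratio has 4 parts, so with N = 2216 the expected counts are:
  tall: 2216 × 3/4 = 1662
  dwarf: 2216 × 1/4 = 554
Contribution of tall: (1652 − 1662)² / 1662 = 0.0602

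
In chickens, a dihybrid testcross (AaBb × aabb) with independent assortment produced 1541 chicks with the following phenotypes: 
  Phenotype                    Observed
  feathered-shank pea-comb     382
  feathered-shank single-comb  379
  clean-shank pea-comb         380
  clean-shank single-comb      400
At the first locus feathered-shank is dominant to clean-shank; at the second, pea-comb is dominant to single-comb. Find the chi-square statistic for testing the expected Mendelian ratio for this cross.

A dihybrid testcross with independent assortment gives a 1:1:1:1 ratio.
The 1:1:1:1 ratio has 4 parts, so with N = 1541 the expected counts are:
  feathered-shank pea-comb: 1541 × 1/4 = 385.25
  feathered-shank single-comb: 1541 × 1/4 = 385.25
  clean-shank pea-comb: 1541 × 1/4 = 385.25
  clean-shank single-comb: 1541 × 1/4 = 385.25
χ² = Σ (O − E)² / E
  feathered-shank pea-comb: (382 − 385.25)² / 385.25 = 0.0274
  feathered-shank single-comb: (379 − 385.25)² / 385.25 = 0.1014
  clean-shank pea-comb: (380 − 385.25)² / 385.25 = 0.0715
  clean-shank single-comb: (400 − 385.25)² / 385.25 = 0.5647
χ² = 0.0274 + 0.1014 + 0.0715 + 0.5647 = 0.765

0.765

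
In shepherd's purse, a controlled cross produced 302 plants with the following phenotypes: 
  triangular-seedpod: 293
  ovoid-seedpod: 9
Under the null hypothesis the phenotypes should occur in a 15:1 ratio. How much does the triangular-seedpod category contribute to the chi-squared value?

Total ratio parts = 16. Expected numbers out of 302:
  triangular-seedpod: 302 × 15/16 = 283.125
  ovoid-seedpod: 302 × 1/16 = 18.875
Contribution of triangular-seedpod: (293 − 283.125)² / 283.125 = 0.3444

0.344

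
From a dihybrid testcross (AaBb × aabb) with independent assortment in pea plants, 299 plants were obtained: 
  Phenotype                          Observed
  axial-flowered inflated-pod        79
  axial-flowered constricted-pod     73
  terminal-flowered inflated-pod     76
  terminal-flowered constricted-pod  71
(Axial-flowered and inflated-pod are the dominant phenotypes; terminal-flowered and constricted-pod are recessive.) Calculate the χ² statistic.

0.492

A dihybrid testcross with independent assortment gives a 1:1:1:1 ratio.
Under the 1:1:1:1 hypothesis (Σ ratio = 4, N = 299):
  axial-flowered inflated-pod: 299 × 1/4 = 74.75
  axial-flowered constricted-pod: 299 × 1/4 = 74.75
  terminal-flowered inflated-pod: 299 × 1/4 = 74.75
  terminal-flowered constricted-pod: 299 × 1/4 = 74.75
χ² = Σ (O − E)² / E
  axial-flowered inflated-pod: (79 − 74.75)² / 74.75 = 0.2416
  axial-flowered constricted-pod: (73 − 74.75)² / 74.75 = 0.0410
  terminal-flowered inflated-pod: (76 − 74.75)² / 74.75 = 0.0209
  terminal-flowered constricted-pod: (71 − 74.75)² / 74.75 = 0.1881
χ² = 0.2416 + 0.0410 + 0.0209 + 0.1881 = 0.4916 ≈ 0.492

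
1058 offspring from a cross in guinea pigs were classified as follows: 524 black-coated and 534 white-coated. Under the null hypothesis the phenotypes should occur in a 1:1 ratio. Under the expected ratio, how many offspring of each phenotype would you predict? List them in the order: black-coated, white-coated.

529, 529

Expected counts for N = 1058 under a 1:1 ratio (total parts = 2):
  black-coated: 1058 × 1/2 = 529
  white-coated: 1058 × 1/2 = 529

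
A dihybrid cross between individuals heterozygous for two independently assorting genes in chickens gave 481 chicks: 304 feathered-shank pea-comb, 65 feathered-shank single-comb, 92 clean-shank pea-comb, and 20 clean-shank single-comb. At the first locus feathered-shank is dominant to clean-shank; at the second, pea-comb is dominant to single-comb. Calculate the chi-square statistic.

A dihybrid F₂ with independent assortment and complete dominance at both loci gives a 9:3:3:1 phenotypic ratio.
Expected counts for N = 481 under a 9:3:3:1 ratio (total parts = 16):
  feathered-shank pea-comb: 481 × 9/16 = 270.5625
  feathered-shank single-comb: 481 × 3/16 = 90.1875
  clean-shank pea-comb: 481 × 3/16 = 90.1875
  clean-shank single-comb: 481 × 1/16 = 30.0625
χ² = Σ (O − E)² / E
  feathered-shank pea-comb: (304 − 270.5625)² / 270.5625 = 4.1324
  feathered-shank single-comb: (65 − 90.1875)² / 90.1875 = 7.0343
  clean-shank pea-comb: (92 − 90.1875)² / 90.1875 = 0.0364
  clean-shank single-comb: (20 − 30.0625)² / 30.0625 = 3.3681
χ² = 4.1324 + 7.0343 + 0.0364 + 3.3681 = 14.5712 ≈ 14.571

14.571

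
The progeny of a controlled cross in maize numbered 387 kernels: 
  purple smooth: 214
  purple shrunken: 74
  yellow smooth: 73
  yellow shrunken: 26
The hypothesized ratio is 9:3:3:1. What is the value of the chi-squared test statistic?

Total ratio parts = 16. Expected numbers out of 387:
  purple smooth: 387 × 9/16 = 217.6875
  purple shrunken: 387 × 3/16 = 72.5625
  yellow smooth: 387 × 3/16 = 72.5625
  yellow shrunken: 387 × 1/16 = 24.1875
χ² = Σ (O − E)² / E
  purple smooth: (214 − 217.6875)² / 217.6875 = 0.0625
  purple shrunken: (74 − 72.5625)² / 72.5625 = 0.0285
  yellow smooth: (73 − 72.5625)² / 72.5625 = 0.0026
  yellow shrunken: (26 − 24.1875)² / 24.1875 = 0.1358
χ² = 0.0625 + 0.0285 + 0.0026 + 0.1358 = 0.2294 ≈ 0.229

0.229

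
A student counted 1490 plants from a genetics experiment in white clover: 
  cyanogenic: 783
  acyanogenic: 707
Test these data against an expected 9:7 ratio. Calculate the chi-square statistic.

8.287

Total ratio parts = 16. Expected numbers out of 1490:
  cyanogenic: 1490 × 9/16 = 838.125
  acyanogenic: 1490 × 7/16 = 651.875
χ² = Σ (O − E)² / E
  cyanogenic: (783 − 838.125)² / 838.125 = 3.6257
  acyanogenic: (707 − 651.875)² / 651.875 = 4.6616
χ² = 3.6257 + 4.6616 = 8.2873 ≈ 8.287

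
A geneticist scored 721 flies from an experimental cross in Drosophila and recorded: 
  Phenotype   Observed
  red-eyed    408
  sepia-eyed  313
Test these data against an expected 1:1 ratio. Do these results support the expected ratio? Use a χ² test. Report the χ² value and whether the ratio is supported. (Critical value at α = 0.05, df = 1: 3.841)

The 1:1 ratio has 2 parts, so with N = 721 the expected counts are:
  red-eyed: 721 × 1/2 = 360.5
  sepia-eyed: 721 × 1/2 = 360.5
χ² = Σ (O − E)² / E
  red-eyed: (408 − 360.5)² / 360.5 = 6.2587
  sepia-eyed: (313 − 360.5)² / 360.5 = 6.2587
χ² = 6.2587 + 6.2587 = 12.5174 ≈ 12.517
Degrees of freedom = 2 − 1 = 1; critical value at α = 0.05 is 3.841.
Since 12.517 > 3.841, we reject the null hypothesis — the data do not fit the 1:1 ratio.

12.517; not consistent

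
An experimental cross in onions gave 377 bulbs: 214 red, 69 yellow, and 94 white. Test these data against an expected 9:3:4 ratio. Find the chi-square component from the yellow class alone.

Under the 9:3:4 hypothesis (Σ ratio = 16, N = 377):
  red: 377 × 9/16 = 212.0625
  yellow: 377 × 3/16 = 70.6875
  white: 377 × 4/16 = 94.25
Contribution of yellow: (69 − 70.6875)² / 70.6875 = 0.0403

0.040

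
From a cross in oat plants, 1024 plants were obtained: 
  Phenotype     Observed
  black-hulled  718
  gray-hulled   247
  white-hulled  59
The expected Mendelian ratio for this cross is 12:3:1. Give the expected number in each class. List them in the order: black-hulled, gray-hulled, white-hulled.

Expected counts for N = 1024 under a 12:3:1 ratio (total parts = 16):
  black-hulled: 1024 × 12/16 = 768
  gray-hulled: 1024 × 3/16 = 192
  white-hulled: 1024 × 1/16 = 64

768, 192, 64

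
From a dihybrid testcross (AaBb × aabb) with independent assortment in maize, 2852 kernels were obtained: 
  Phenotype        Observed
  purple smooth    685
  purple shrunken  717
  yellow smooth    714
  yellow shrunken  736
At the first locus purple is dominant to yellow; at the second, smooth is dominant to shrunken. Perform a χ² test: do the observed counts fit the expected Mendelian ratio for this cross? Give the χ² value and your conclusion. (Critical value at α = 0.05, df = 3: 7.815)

1.865; consistent

A dihybrid testcross with independent assortment gives a 1:1:1:1 ratio.
Expected counts for N = 2852 under a 1:1:1:1 ratio (total parts = 4):
  purple smooth: 2852 × 1/4 = 713
  purple shrunken: 2852 × 1/4 = 713
  yellow smooth: 2852 × 1/4 = 713
  yellow shrunken: 2852 × 1/4 = 713
χ² = Σ (O − E)² / E
  purple smooth: (685 − 713)² / 713 = 1.0996
  purple shrunken: (717 − 713)² / 713 = 0.0224
  yellow smooth: (714 − 713)² / 713 = 0.0014
  yellow shrunken: (736 − 713)² / 713 = 0.7419
χ² = 1.0996 + 0.0224 + 0.0014 + 0.7419 = 1.8653 ≈ 1.865
Degrees of freedom = 4 − 1 = 3; critical value at α = 0.05 is 7.815.
Since 1.865 < 7.815, we fail to reject the null hypothesis — the data are consistent with the 1:1:1:1 ratio.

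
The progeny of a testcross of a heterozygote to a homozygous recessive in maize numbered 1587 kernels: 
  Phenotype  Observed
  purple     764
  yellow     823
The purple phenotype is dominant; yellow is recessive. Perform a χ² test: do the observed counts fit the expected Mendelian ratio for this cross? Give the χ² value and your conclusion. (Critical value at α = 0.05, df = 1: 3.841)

2.193; consistent

A testcross of a heterozygote (Aa × aa) gives a 1:1 phenotypic ratio.
Expected counts for N = 1587 under a 1:1 ratio (total parts = 2):
  purple: 1587 × 1/2 = 793.5
  yellow: 1587 × 1/2 = 793.5
χ² = Σ (O − E)² / E
  purple: (764 − 793.5)² / 793.5 = 1.0967
  yellow: (823 − 793.5)² / 793.5 = 1.0967
χ² = 1.0967 + 1.0967 = 2.1934 ≈ 2.193
Degrees of freedom = 2 − 1 = 1; critical value at α = 0.05 is 3.841.
Since 2.193 < 3.841, we fail to reject the null hypothesis — the data are consistent with the 1:1 ratio.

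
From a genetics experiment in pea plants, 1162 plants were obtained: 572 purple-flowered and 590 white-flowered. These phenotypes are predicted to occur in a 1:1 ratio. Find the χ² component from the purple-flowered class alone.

Total ratio parts = 2. Expected numbers out of 1162:
  purple-flowered: 1162 × 1/2 = 581
  white-flowered: 1162 × 1/2 = 581
Contribution of purple-flowered: (572 − 581)² / 581 = 0.1394

0.139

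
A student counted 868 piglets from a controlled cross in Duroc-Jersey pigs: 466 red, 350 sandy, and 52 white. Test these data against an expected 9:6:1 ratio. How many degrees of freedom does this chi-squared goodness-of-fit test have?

A goodness-of-fit test with 3 phenotype classes has df = 3 − 1 = 2.

2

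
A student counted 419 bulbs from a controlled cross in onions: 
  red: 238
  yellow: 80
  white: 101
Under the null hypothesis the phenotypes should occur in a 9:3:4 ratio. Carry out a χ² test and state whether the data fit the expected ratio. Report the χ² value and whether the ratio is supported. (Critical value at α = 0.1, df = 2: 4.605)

0.183; consistent

Under the 9:3:4 hypothesis (Σ ratio = 16, N = 419):
  red: 419 × 9/16 = 235.6875
  yellow: 419 × 3/16 = 78.5625
  white: 419 × 4/16 = 104.75
χ² = Σ (O − E)² / E
  red: (238 − 235.6875)² / 235.6875 = 0.0227
  yellow: (80 − 78.5625)² / 78.5625 = 0.0263
  white: (101 − 104.75)² / 104.75 = 0.1342
χ² = 0.0227 + 0.0263 + 0.1342 = 0.1832 ≈ 0.183
Degrees of freedom = 3 − 1 = 2; critical value at α = 0.1 is 4.605.
Since 0.183 < 4.605, we fail to reject the null hypothesis — the data are consistent with the 9:3:4 ratio.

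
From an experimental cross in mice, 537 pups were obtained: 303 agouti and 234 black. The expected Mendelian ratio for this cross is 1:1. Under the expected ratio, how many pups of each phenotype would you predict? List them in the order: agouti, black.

Total ratio parts = 2. Expected numbers out of 537:
  agouti: 537 × 1/2 = 268.5
  black: 537 × 1/2 = 268.5

268.5, 268.5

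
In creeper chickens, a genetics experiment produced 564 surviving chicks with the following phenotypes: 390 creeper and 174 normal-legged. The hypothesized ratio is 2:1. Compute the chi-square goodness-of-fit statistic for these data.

1.564

The 2:1 ratio has 3 parts, so with N = 564 the expected counts are:
  creeper: 564 × 2/3 = 376
  normal-legged: 564 × 1/3 = 188
χ² = Σ (O − E)² / E
  creeper: (390 − 376)² / 376 = 0.5213
  normal-legged: (174 − 188)² / 188 = 1.0426
χ² = 0.5213 + 1.0426 = 1.5639 ≈ 1.564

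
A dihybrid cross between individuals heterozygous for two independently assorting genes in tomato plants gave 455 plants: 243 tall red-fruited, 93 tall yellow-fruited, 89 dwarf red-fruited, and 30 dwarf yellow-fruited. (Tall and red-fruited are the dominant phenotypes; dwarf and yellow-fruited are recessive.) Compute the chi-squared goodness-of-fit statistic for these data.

1.592

A dihybrid F₂ with independent assortment and complete dominance at both loci gives a 9:3:3:1 phenotypic ratio.
The 9:3:3:1 ratio has 16 parts, so with N = 455 the expected counts are:
  tall red-fruited: 455 × 9/16 = 255.9375
  tall yellow-fruited: 455 × 3/16 = 85.3125
  dwarf red-fruited: 455 × 3/16 = 85.3125
  dwarf yellow-fruited: 455 × 1/16 = 28.4375
χ² = Σ (O − E)² / E
  tall red-fruited: (243 − 255.9375)² / 255.9375 = 0.6540
  tall yellow-fruited: (93 − 85.3125)² / 85.3125 = 0.6927
  dwarf red-fruited: (89 − 85.3125)² / 85.3125 = 0.1594
  dwarf yellow-fruited: (30 − 28.4375)² / 28.4375 = 0.0859
χ² = 0.6540 + 0.6927 + 0.1594 + 0.0859 = 1.592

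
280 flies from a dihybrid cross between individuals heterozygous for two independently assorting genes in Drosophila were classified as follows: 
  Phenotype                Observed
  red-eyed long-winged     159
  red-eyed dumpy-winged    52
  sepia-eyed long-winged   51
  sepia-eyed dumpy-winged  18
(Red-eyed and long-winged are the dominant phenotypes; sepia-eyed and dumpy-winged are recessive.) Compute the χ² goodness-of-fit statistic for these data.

A dihybrid F₂ with independent assortment and complete dominance at both loci gives a 9:3:3:1 phenotypic ratio.
Under the 9:3:3:1 hypothesis (Σ ratio = 16, N = 280):
  red-eyed long-winged: 280 × 9/16 = 157.5
  red-eyed dumpy-winged: 280 × 3/16 = 52.5
  sepia-eyed long-winged: 280 × 3/16 = 52.5
  sepia-eyed dumpy-winged: 280 × 1/16 = 17.5
χ² = Σ (O − E)² / E
  red-eyed long-winged: (159 − 157.5)² / 157.5 = 0.0143
  red-eyed dumpy-winged: (52 − 52.5)² / 52.5 = 0.0048
  sepia-eyed long-winged: (51 − 52.5)² / 52.5 = 0.0429
  sepia-eyed dumpy-winged: (18 − 17.5)² / 17.5 = 0.0143
χ² = 0.0143 + 0.0048 + 0.0429 + 0.0143 = 0.0763 ≈ 0.076

0.076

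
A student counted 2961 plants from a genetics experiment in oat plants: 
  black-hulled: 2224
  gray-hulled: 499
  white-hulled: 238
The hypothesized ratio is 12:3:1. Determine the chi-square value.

20.834

The 12:3:1 ratio has 16 parts, so with N = 2961 the expected counts are:
  black-hulled: 2961 × 12/16 = 2220.75
  gray-hulled: 2961 × 3/16 = 555.1875
  white-hulled: 2961 × 1/16 = 185.0625
χ² = Σ (O − E)² / E
  black-hulled: (2224 − 2220.75)² / 2220.75 = 0.0048
  gray-hulled: (499 − 555.1875)² / 555.1875 = 5.6864
  white-hulled: (238 − 185.0625)² / 185.0625 = 15.1429
χ² = 0.0048 + 5.6864 + 15.1429 = 20.8341 ≈ 20.834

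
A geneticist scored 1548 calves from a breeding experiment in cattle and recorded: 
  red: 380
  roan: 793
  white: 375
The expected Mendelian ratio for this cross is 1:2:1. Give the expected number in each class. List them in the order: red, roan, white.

The 1:2:1 ratio has 4 parts, so with N = 1548 the expected counts are:
  red: 1548 × 1/4 = 387
  roan: 1548 × 2/4 = 774
  white: 1548 × 1/4 = 387

387, 774, 387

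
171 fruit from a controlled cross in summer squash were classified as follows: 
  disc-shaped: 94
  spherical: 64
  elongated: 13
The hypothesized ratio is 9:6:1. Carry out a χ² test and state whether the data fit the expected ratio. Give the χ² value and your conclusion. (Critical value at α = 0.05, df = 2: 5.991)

0.550; consistent

Total ratio parts = 16. Expected numbers out of 171:
  disc-shaped: 171 × 9/16 = 96.1875
  spherical: 171 × 6/16 = 64.125
  elongated: 171 × 1/16 = 10.6875
χ² = Σ (O − E)² / E
  disc-shaped: (94 − 96.1875)² / 96.1875 = 0.0497
  spherical: (64 − 64.125)² / 64.125 = 0.0002
  elongated: (13 − 10.6875)² / 10.6875 = 0.5004
χ² = 0.0497 + 0.0002 + 0.5004 = 0.5503 ≈ 0.550
Degrees of freedom = 3 − 1 = 2; critical value at α = 0.05 is 5.991.
Since 0.550 < 5.991, we fail to reject the null hypothesis — the data are consistent with the 9:6:1 ratio.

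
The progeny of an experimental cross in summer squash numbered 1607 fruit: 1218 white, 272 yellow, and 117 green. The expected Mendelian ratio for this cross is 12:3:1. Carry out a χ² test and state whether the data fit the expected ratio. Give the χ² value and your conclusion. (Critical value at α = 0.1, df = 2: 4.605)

Total ratio parts = 16. Expected numbers out of 1607:
  white: 1607 × 12/16 = 1205.25
  yellow: 1607 × 3/16 = 301.3125
  green: 1607 × 1/16 = 100.4375
χ² = Σ (O − E)² / E
  white: (1218 − 1205.25)² / 1205.25 = 0.1349
  yellow: (272 − 301.3125)² / 301.3125 = 2.8516
  green: (117 − 100.4375)² / 100.4375 = 2.7312
χ² = 0.1349 + 2.8516 + 2.7312 = 5.7177 ≈ 5.718
Degrees of freedom = 3 − 1 = 2; critical value at α = 0.1 is 4.605.
Since 5.718 > 4.605, we reject the null hypothesis — the data do not fit the 12:3:1 ratio.

5.718; not consistent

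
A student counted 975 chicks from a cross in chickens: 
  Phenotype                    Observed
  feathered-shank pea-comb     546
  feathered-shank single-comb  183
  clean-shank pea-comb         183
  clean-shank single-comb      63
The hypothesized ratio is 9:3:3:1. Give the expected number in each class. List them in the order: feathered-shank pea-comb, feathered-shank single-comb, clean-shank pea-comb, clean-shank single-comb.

Under the 9:3:3:1 hypothesis (Σ ratio = 16, N = 975):
  feathered-shank pea-comb: 975 × 9/16 = 548.4375
  feathered-shank single-comb: 975 × 3/16 = 182.8125
  clean-shank pea-comb: 975 × 3/16 = 182.8125
  clean-shank single-comb: 975 × 1/16 = 60.9375

548.4375, 182.8125, 182.8125, 60.9375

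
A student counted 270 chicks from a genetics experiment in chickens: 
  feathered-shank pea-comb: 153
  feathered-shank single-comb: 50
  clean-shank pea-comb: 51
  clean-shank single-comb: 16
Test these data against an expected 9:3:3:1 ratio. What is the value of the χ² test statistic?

0.064

Under the 9:3:3:1 hypothesis (Σ ratio = 16, N = 270):
  feathered-shank pea-comb: 270 × 9/16 = 151.875
  feathered-shank single-comb: 270 × 3/16 = 50.625
  clean-shank pea-comb: 270 × 3/16 = 50.625
  clean-shank single-comb: 270 × 1/16 = 16.875
χ² = Σ (O − E)² / E
  feathered-shank pea-comb: (153 − 151.875)² / 151.875 = 0.0083
  feathered-shank single-comb: (50 − 50.625)² / 50.625 = 0.0077
  clean-shank pea-comb: (51 − 50.625)² / 50.625 = 0.0028
  clean-shank single-comb: (16 − 16.875)² / 16.875 = 0.0454
χ² = 0.0083 + 0.0077 + 0.0028 + 0.0454 = 0.0642 ≈ 0.064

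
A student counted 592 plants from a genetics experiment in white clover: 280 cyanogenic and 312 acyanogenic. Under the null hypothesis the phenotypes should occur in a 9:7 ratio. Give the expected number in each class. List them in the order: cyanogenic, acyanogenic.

Under the 9:7 hypothesis (Σ ratio = 16, N = 592):
  cyanogenic: 592 × 9/16 = 333
  acyanogenic: 592 × 7/16 = 259

333, 259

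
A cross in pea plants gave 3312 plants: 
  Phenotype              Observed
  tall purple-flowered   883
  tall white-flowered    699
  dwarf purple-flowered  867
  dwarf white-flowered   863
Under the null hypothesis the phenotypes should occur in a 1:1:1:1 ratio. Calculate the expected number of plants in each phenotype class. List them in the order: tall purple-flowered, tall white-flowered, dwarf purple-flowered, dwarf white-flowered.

828, 828, 828, 828

Under the 1:1:1:1 hypothesis (Σ ratio = 4, N = 3312):
  tall purple-flowered: 3312 × 1/4 = 828
  tall white-flowered: 3312 × 1/4 = 828
  dwarf purple-flowered: 3312 × 1/4 = 828
  dwarf white-flowered: 3312 × 1/4 = 828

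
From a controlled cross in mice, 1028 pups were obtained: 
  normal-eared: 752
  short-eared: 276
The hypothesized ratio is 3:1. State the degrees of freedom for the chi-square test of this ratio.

A goodness-of-fit test with 2 phenotype classes has df = 2 − 1 = 1.

1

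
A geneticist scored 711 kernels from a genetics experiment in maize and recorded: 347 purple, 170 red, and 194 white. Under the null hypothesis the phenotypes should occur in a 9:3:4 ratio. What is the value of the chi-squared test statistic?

Total ratio parts = 16. Expected numbers out of 711:
  purple: 711 × 9/16 = 399.9375
  red: 711 × 3/16 = 133.3125
  white: 711 × 4/16 = 177.75
χ² = Σ (O − E)² / E
  purple: (347 − 399.9375)² / 399.9375 = 7.0070
  red: (170 − 133.3125)² / 133.3125 = 10.0964
  white: (194 − 177.75)² / 177.75 = 1.4856
χ² = 7.0070 + 10.0964 + 1.4856 = 18.589

18.589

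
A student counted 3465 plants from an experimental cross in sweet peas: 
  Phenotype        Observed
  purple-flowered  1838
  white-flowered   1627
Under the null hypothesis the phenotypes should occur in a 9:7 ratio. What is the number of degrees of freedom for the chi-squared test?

1

A goodness-of-fit test with 2 phenotype classes has df = 2 − 1 = 1.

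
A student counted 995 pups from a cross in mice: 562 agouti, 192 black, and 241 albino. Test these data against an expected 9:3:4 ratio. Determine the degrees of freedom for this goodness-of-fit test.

2

A goodness-of-fit test with 3 phenotype classes has df = 3 − 1 = 2.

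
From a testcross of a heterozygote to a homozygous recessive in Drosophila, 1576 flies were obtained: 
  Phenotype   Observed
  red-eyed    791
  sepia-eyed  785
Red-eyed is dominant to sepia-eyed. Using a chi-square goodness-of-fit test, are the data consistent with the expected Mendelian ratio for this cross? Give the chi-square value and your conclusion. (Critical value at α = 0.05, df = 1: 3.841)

A testcross of a heterozygote (Aa × aa) gives a 1:1 phenotypic ratio.
Under the 1:1 hypothesis (Σ ratio = 2, N = 1576):
  red-eyed: 1576 × 1/2 = 788
  sepia-eyed: 1576 × 1/2 = 788
χ² = Σ (O − E)² / E
  red-eyed: (791 − 788)² / 788 = 0.0114
  sepia-eyed: (785 − 788)² / 788 = 0.0114
χ² = 0.0114 + 0.0114 = 0.0228 ≈ 0.023
Degrees of freedom = 2 − 1 = 1; critical value at α = 0.05 is 3.841.
Since 0.023 < 3.841, we fail to reject the null hypothesis — the data are consistent with the 1:1 ratio.

0.023; consistent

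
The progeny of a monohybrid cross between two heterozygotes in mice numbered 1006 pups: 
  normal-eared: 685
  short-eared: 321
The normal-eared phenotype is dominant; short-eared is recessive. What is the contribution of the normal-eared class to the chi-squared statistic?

6.402

For a monohybrid cross between heterozygotes with complete dominance, the expected phenotypic ratio is 3:1.
Total ratio parts = 4. Expected numbers out of 1006:
  normal-eared: 1006 × 3/4 = 754.5
  short-eared: 1006 × 1/4 = 251.5
Contribution of normal-eared: (685 − 754.5)² / 754.5 = 6.4019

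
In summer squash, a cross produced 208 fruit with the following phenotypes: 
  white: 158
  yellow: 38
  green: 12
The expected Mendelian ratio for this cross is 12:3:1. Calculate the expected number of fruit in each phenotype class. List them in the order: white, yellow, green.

156, 39, 13

Under the 12:3:1 hypothesis (Σ ratio = 16, N = 208):
  white: 208 × 12/16 = 156
  yellow: 208 × 3/16 = 39
  green: 208 × 1/16 = 13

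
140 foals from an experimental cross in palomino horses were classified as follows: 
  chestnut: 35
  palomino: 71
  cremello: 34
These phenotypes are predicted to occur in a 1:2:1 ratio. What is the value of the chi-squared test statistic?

The 1:2:1 ratio has 4 parts, so with N = 140 the expected counts are:
  chestnut: 140 × 1/4 = 35
  palomino: 140 × 2/4 = 70
  cremello: 140 × 1/4 = 35
χ² = Σ (O − E)² / E
  chestnut: (35 − 35)² / 35 = 0.0000
  palomino: (71 − 70)² / 70 = 0.0143
  cremello: (34 − 35)² / 35 = 0.0286
χ² = 0.0000 + 0.0143 + 0.0286 = 0.0429 ≈ 0.043

0.043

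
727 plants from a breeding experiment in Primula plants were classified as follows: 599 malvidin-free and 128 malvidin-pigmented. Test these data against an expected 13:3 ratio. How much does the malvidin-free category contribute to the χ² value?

The 13:3 ratio has 16 parts, so with N = 727 the expected counts are:
  malvidin-free: 727 × 13/16 = 590.6875
  malvidin-pigmented: 727 × 3/16 = 136.3125
Contribution of malvidin-free: (599 − 590.6875)² / 590.6875 = 0.1170

0.117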